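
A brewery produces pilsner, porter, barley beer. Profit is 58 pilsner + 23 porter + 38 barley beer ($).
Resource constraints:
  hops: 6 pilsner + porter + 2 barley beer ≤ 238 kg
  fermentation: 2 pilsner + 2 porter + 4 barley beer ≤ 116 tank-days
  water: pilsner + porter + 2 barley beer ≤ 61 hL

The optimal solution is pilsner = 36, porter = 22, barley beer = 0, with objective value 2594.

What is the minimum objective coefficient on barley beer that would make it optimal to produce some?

At the optimum: hops uses 238 of 238 (binding); fermentation uses 116 of 116 (binding); water uses 58 of 61 (slack = 3).
By complementary slackness, y = 0 for the non-binding constraint.
From A_Bᵀ y = c: 6·y_hops + 2·y_fermentation = 58; 1·y_hops + 2·y_fermentation = 23.
Solving: y_hops = 7, y_fermentation = 8.
barley beer enters the basis when its profit ≥ yᵀa₃ = 7·2 + 8·4 = 46.

46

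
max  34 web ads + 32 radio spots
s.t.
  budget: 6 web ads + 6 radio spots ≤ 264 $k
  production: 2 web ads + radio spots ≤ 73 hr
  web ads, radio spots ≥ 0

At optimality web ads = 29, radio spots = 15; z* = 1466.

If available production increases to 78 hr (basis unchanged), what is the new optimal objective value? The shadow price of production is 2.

1476

Δb = 5, so new z* = 1466 + (2)·(5) = 1466 + 10 = 1476.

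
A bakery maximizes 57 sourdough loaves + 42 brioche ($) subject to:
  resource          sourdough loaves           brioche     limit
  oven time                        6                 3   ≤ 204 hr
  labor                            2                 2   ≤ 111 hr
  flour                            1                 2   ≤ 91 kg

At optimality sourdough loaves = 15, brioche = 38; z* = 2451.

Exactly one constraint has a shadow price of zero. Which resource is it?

labor

oven time: 204/204 (binding)
labor: 106/111 (slack 5)
flour: 91/91 (binding)
By complementary slackness, a constraint with positive slack has shadow price 0 → labor.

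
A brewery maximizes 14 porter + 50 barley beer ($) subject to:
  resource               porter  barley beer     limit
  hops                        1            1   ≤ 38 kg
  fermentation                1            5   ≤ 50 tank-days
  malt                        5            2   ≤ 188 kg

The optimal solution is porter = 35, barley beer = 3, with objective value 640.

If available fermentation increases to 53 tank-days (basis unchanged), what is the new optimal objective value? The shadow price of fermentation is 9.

667

Δb = 3, so new z* = 640 + (9)·(3) = 640 + 27 = 667.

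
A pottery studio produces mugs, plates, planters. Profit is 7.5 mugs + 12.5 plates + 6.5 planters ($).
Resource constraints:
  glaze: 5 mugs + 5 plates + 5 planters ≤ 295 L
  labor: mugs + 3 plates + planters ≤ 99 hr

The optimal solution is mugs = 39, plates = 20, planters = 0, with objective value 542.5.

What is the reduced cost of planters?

At the optimum: glaze uses 295 of 295 (binding); labor uses 99 of 99 (binding).
From A_Bᵀ y = c: 5·y_glaze + 1·y_labor = 7.5; 5·y_glaze + 3·y_labor = 12.5.
→ y_glaze = 1 and y_labor = 2.5.
Reduced cost of planters: c₃ − yᵀa₃ = 6.5 − (1·5 + 2.5·1) = 6.5 − 7.5 = -1.

-1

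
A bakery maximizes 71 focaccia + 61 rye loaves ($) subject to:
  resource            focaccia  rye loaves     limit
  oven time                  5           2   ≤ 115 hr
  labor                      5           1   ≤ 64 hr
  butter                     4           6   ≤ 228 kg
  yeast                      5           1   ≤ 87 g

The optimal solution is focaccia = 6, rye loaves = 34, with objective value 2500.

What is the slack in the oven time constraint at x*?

17

oven time used = 5·6 + 2·34 = 98; slack = 115 − 98 = 17.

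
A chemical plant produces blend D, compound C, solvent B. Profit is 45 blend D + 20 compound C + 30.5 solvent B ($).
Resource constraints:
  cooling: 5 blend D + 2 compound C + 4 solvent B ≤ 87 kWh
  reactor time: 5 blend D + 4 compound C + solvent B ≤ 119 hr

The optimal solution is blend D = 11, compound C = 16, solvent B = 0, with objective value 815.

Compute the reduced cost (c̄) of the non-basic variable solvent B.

-2.5

At the optimum: cooling uses 87 of 87 (binding); reactor time uses 119 of 119 (binding).
The binding rows give the dual system: 5·y_cooling + 5·y_reactor time = 45 and 2·y_cooling + 4·y_reactor time = 20.
This yields shadow prices y_cooling = 8, y_reactor time = 1.
Reduced cost of solvent B: c₃ − yᵀa₃ = 30.5 − (8·4 + 1·1) = 30.5 − 33 = -2.5.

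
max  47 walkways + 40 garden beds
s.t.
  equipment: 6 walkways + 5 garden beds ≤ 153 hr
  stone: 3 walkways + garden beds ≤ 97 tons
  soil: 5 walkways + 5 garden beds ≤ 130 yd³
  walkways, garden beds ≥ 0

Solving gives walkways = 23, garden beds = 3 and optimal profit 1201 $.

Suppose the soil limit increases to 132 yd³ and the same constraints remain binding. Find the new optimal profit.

Binding: equipment and soil. Non-binding: stone (25 unused).
Since stone is not tight, its dual is 0.
Dual feasibility on the basic columns requires 6·y_equipment + 5·y_soil = 47, 5·y_equipment + 5·y_soil = 40.
Solving: y_equipment = 7, y_soil = 1.
Δz = y_soil·Δb = 1 × (2) = 2, so new z* = 1201 + 2 = 1203.

1203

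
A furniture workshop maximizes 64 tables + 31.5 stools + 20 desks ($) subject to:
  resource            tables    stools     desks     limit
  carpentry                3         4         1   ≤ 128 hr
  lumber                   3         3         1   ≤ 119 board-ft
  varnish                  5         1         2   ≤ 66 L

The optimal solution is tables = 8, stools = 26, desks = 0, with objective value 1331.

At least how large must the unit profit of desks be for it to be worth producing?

At the optimum: carpentry uses 128 of 128 (binding); lumber uses 102 of 119 (slack = 17); varnish uses 66 of 66 (binding).
Slack constraints have shadow price 0 (complementary slackness).
From A_Bᵀ y = c: 3·y_carpentry + 5·y_varnish = 64; 4·y_carpentry + 1·y_varnish = 31.5.
Solving: y_carpentry = 5.5, y_varnish = 9.5.
desks enters the basis when its profit ≥ yᵀa₃ = 5.5·1 + 9.5·2 = 24.5.

24.5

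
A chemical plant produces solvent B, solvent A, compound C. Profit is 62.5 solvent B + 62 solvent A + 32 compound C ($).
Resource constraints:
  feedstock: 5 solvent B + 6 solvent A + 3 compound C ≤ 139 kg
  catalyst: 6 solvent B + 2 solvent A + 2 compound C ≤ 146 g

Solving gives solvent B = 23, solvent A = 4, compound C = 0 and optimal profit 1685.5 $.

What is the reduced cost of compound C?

Check each constraint at x*: feedstock 139/139 (tight); catalyst 146/146 (tight).
From A_Bᵀ y = c: 5·y_feedstock + 6·y_catalyst = 62.5; 6·y_feedstock + 2·y_catalyst = 62.
Solving: y_feedstock = 9.5, y_catalyst = 2.5.
Reduced cost of compound C: c₃ − yᵀa₃ = 32 − (9.5·3 + 2.5·2) = 32 − 33.5 = -1.5.

-1.5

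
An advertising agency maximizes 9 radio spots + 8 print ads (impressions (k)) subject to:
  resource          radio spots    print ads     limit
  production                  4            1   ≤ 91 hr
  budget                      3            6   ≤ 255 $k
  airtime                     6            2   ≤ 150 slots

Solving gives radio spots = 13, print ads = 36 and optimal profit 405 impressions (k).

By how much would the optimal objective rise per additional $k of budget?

1

At the optimum: production uses 88 of 91 (slack = 3); budget uses 255 of 255 (binding); airtime uses 150 of 150 (binding).
Since production is not tight, its dual is 0.
From A_Bᵀ y = c: 3·y_budget + 6·y_airtime = 9; 6·y_budget + 2·y_airtime = 8.
This yields shadow prices y_budget = 1, y_airtime = 1.
Shadow price of budget = 1.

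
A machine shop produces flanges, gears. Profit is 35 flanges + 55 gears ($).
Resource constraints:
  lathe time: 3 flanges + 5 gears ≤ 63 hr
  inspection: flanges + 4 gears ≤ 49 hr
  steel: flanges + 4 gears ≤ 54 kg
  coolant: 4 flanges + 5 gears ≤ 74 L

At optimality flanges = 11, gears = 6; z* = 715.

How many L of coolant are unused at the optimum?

coolant used = 4·11 + 5·6 = 74; slack = 74 − 74 = 0.

0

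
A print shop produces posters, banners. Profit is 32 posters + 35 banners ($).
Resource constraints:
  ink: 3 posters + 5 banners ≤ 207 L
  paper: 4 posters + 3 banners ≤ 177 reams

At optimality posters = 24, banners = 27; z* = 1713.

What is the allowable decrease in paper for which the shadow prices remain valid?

52.8

Binding constraints: ink, paper. The basis is B = [[3,5],[4,3]] with det -11.
Per unit decrease in paper, x* moves by d = (-0.4545, 0.2727).
The basis stays optimal until posters reaches 0; allowable decrease = 52.8 reams.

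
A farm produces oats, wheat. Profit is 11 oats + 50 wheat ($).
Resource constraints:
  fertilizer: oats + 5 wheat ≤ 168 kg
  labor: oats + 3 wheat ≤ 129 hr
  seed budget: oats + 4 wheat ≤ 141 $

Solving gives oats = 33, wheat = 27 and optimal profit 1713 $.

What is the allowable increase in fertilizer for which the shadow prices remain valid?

8.25

Binding constraints: fertilizer, seed budget. The basis is B = [[1,5],[1,4]] with det -1.
Per unit increase in fertilizer, x* moves by d = (-4, 1).
The basis stays optimal until oats reaches 0; allowable increase = 8.25 kg.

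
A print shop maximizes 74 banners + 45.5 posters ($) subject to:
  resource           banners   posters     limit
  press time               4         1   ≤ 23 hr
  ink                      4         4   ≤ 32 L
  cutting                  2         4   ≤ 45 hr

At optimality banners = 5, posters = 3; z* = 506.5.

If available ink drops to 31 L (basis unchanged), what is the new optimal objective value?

At the optimum: press time uses 23 of 23 (binding); ink uses 32 of 32 (binding); cutting uses 22 of 45 (slack = 23).
Slack constraints have shadow price 0 (complementary slackness).
From A_Bᵀ y = c: 4·y_press time + 4·y_ink = 74; 1·y_press time + 4·y_ink = 45.5.
Solving: y_press time = 9.5, y_ink = 9.
Δz = y_ink·Δb = 9 × (-1) = -9, so new z* = 506.5 − 9 = 497.5.

497.5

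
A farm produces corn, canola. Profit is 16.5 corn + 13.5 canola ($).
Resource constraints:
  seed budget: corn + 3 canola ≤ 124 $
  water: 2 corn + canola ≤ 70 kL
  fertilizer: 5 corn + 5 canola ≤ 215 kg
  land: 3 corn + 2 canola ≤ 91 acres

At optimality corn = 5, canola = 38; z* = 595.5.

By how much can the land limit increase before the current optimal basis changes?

Binding constraints: fertilizer, land. The basis is B = [[5,5],[3,2]] with det -5.
Per unit increase in land, x* moves by d = (1, -1).
The basis stays optimal until water becomes binding; allowable increase = 22 acres.

22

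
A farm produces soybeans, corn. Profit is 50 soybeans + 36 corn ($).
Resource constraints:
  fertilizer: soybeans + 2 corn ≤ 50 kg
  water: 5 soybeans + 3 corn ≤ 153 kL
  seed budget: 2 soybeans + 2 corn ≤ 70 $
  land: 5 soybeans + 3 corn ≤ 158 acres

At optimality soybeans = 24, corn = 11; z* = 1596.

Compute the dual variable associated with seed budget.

Check each constraint at x*: fertilizer 46/50 (slack 4); water 153/153 (tight); seed budget 70/70 (tight); land 153/158 (slack 5).
Slack constraints have shadow price 0 (complementary slackness).
The binding rows give the dual system: 5·y_water + 2·y_seed budget = 50 and 3·y_water + 2·y_seed budget = 36.
Solving: y_water = 7, y_seed budget = 7.5.
Shadow price of seed budget = 7.5.

7.5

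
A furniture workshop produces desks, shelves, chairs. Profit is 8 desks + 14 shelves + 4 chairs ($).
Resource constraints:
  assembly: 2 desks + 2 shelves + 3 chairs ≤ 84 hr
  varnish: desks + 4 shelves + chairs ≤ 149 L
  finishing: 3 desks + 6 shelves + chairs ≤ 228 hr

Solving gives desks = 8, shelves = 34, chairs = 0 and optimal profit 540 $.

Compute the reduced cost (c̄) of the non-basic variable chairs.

Binding: assembly and finishing. Non-binding: varnish (5 unused).
By complementary slackness, y = 0 for the non-binding constraint.
The binding rows give the dual system: 2·y_assembly + 3·y_finishing = 8 and 2·y_assembly + 6·y_finishing = 14.
→ y_assembly = 1 and y_finishing = 2.
Reduced cost of chairs: c₃ − yᵀa₃ = 4 − (1·3 + 2·1) = 4 − 5 = -1.

-1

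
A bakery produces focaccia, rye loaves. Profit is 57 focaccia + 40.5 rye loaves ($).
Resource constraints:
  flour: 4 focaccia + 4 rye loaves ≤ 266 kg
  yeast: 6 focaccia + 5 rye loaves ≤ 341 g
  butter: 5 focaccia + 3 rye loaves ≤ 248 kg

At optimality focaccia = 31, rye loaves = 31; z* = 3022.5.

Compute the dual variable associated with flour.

0

At the optimum: flour uses 248 of 266 (slack = 18); yeast uses 341 of 341 (binding); butter uses 248 of 248 (binding).
Since flour is not tight, its dual is 0.
The binding rows give the dual system: 6·y_yeast + 5·y_butter = 57 and 5·y_yeast + 3·y_butter = 40.5.
Solving: y_yeast = 4.5, y_butter = 6.
Shadow price of flour = 0.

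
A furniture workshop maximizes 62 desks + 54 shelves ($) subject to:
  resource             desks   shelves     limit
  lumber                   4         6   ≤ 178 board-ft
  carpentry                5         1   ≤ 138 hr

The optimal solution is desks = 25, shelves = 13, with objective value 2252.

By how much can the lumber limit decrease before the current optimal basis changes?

67.6

Binding constraints: lumber, carpentry. The basis is B = [[4,6],[5,1]] with det -26.
Per unit decrease in lumber, x* moves by d = (0.0385, -0.1923).
The basis stays optimal until shelves reaches 0; allowable decrease = 67.6 board-ft.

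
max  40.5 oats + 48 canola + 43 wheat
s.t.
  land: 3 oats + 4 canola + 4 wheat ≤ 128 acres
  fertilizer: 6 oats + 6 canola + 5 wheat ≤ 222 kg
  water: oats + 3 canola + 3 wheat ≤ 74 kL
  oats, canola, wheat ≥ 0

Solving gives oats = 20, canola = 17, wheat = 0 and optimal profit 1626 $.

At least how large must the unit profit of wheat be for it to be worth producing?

45

Check each constraint at x*: land 128/128 (tight); fertilizer 222/222 (tight); water 71/74 (slack 3).
Since water is not tight, its dual is 0.
Dual feasibility on the basic columns requires 3·y_land + 6·y_fertilizer = 40.5, 4·y_land + 6·y_fertilizer = 48.
→ y_land = 7.5 and y_fertilizer = 3.
wheat enters the basis when its profit ≥ yᵀa₃ = 7.5·4 + 3·5 = 45.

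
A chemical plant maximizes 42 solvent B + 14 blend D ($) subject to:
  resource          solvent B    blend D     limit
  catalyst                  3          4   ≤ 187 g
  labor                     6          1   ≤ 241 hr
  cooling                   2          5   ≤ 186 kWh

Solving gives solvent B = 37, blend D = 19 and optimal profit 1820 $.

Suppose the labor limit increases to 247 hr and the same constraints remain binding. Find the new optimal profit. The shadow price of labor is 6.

1856

Δb = 6, so new z* = 1820 + (6)·(6) = 1820 + 36 = 1856.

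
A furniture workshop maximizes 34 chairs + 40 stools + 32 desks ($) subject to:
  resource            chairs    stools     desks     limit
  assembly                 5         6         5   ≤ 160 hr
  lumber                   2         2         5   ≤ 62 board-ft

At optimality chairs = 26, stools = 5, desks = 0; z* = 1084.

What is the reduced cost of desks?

-8

Both assembly and lumber are binding at x*.
From A_Bᵀ y = c: 5·y_assembly + 2·y_lumber = 34; 6·y_assembly + 2·y_lumber = 40.
This yields shadow prices y_assembly = 6, y_lumber = 2.
Reduced cost of desks: c₃ − yᵀa₃ = 32 − (6·5 + 2·5) = 32 − 40 = -8.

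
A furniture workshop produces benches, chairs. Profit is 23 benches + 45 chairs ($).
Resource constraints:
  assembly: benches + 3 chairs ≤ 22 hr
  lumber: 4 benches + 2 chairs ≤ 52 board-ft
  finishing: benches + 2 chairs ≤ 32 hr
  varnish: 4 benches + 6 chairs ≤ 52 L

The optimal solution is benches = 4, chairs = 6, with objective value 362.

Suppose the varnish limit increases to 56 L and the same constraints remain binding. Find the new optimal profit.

378

Binding: assembly and varnish. Non-binding: lumber (24 unused), finishing (16 unused).
Slack constraints have shadow price 0 (complementary slackness).
From A_Bᵀ y = c: 1·y_assembly + 4·y_varnish = 23; 3·y_assembly + 6·y_varnish = 45.
This yields shadow prices y_assembly = 7, y_varnish = 4.
Δz = y_varnish·Δb = 4 × (4) = 16, so new z* = 362 + 16 = 378.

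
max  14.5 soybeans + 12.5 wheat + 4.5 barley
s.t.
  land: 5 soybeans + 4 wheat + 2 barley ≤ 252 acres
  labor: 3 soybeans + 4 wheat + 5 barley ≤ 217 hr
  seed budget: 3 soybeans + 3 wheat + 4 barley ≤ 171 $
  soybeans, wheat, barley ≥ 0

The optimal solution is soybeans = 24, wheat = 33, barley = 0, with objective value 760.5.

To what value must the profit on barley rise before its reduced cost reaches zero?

Binding: land and seed budget. Non-binding: labor (13 unused).
By complementary slackness, y = 0 for the non-binding constraint.
The binding rows give the dual system: 5·y_land + 3·y_seed budget = 14.5 and 4·y_land + 3·y_seed budget = 12.5.
This yields shadow prices y_land = 2, y_seed budget = 1.5.
barley enters the basis when its profit ≥ yᵀa₃ = 2·2 + 1.5·4 = 10.

10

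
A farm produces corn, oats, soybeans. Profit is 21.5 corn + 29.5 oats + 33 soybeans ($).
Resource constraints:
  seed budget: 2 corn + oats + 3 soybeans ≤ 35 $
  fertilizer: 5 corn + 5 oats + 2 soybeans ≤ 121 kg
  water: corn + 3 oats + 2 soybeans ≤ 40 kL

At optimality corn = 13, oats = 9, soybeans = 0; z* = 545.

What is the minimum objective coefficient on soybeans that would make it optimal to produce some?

Binding: seed budget and water. Non-binding: fertilizer (11 unused).
Since fertilizer is not tight, its dual is 0.
The binding rows give the dual system: 2·y_seed budget + 1·y_water = 21.5 and 1·y_seed budget + 3·y_water = 29.5.
→ y_seed budget = 7 and y_water = 7.5.
soybeans enters the basis when its profit ≥ yᵀa₃ = 7·3 + 7.5·2 = 36.

36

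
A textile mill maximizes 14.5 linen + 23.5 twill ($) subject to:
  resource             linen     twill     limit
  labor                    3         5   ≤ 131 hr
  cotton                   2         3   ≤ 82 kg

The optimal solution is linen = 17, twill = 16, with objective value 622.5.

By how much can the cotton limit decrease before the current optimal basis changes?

Binding constraints: labor, cotton. The basis is B = [[3,5],[2,3]] with det -1.
Per unit decrease in cotton, x* moves by d = (-5, 3).
The basis stays optimal until linen reaches 0; allowable decrease = 3.4 kg.

3.4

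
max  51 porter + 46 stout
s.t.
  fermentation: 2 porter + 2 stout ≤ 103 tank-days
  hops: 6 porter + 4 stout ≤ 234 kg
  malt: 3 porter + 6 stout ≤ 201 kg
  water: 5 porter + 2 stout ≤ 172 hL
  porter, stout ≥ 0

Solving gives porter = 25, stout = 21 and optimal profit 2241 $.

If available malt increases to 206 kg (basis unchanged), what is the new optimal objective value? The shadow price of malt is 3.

Δb = 5, so new z* = 2241 + (3)·(5) = 2241 + 15 = 2256.

2256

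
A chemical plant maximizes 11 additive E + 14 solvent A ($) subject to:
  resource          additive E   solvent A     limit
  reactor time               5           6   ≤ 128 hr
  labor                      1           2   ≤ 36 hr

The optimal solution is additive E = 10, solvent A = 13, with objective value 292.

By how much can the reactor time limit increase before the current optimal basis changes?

Binding constraints: reactor time, labor. The basis is B = [[5,6],[1,2]] with det 4.
Per unit increase in reactor time, x* moves by d = (0.5, -0.25).
The basis stays optimal until solvent A reaches 0; allowable increase = 52 hr.

52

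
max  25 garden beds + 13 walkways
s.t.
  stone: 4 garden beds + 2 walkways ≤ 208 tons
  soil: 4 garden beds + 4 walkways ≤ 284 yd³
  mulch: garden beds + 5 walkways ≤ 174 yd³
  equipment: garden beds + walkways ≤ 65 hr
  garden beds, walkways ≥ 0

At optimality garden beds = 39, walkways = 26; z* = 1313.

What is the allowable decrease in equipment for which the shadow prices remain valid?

Binding constraints: stone, equipment. The basis is B = [[4,2],[1,1]] with det 2.
Per unit decrease in equipment, x* moves by d = (1, -2).
The basis stays optimal until walkways reaches 0; allowable decrease = 13 hr.

13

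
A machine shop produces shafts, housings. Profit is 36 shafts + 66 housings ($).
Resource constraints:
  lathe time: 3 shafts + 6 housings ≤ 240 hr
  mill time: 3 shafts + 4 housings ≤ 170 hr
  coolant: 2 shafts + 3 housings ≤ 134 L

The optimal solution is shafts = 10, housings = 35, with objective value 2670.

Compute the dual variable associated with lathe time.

9

At the optimum: lathe time uses 240 of 240 (binding); mill time uses 170 of 170 (binding); coolant uses 125 of 134 (slack = 9).
By complementary slackness, y = 0 for the non-binding constraint.
From A_Bᵀ y = c: 3·y_lathe time + 3·y_mill time = 36; 6·y_lathe time + 4·y_mill time = 66.
This yields shadow prices y_lathe time = 9, y_mill time = 3.
Shadow price of lathe time = 9.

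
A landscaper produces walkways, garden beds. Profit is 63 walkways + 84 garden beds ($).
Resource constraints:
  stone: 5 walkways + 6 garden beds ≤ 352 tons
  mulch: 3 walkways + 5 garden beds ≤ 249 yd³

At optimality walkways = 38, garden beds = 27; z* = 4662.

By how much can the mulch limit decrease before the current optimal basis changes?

Binding constraints: stone, mulch. The basis is B = [[5,6],[3,5]] with det 7.
Per unit decrease in mulch, x* moves by d = (0.8571, -0.7143).
The basis stays optimal until garden beds reaches 0; allowable decrease = 37.8 yd³.

37.8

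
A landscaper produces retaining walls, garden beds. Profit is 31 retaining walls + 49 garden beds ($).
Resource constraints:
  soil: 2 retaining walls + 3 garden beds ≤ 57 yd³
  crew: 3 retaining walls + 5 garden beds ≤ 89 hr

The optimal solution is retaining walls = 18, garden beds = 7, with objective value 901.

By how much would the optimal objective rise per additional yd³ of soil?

8

Both soil and crew are binding at x*.
From A_Bᵀ y = c: 2·y_soil + 3·y_crew = 31; 3·y_soil + 5·y_crew = 49.
This yields shadow prices y_soil = 8, y_crew = 5.
Shadow price of soil = 8.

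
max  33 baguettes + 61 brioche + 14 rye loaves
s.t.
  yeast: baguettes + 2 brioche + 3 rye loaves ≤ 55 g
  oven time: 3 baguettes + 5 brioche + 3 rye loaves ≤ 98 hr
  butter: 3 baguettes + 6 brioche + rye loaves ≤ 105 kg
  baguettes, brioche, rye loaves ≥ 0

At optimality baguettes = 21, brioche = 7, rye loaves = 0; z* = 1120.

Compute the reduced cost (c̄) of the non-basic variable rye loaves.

Check each constraint at x*: yeast 35/55 (slack 20); oven time 98/98 (tight); butter 105/105 (tight).
Since yeast is not tight, its dual is 0.
From A_Bᵀ y = c: 3·y_oven time + 3·y_butter = 33; 5·y_oven time + 6·y_butter = 61.
Solving: y_oven time = 5, y_butter = 6.
Reduced cost of rye loaves: c₃ − yᵀa₃ = 14 − (5·3 + 6·1) = 14 − 21 = -7.

-7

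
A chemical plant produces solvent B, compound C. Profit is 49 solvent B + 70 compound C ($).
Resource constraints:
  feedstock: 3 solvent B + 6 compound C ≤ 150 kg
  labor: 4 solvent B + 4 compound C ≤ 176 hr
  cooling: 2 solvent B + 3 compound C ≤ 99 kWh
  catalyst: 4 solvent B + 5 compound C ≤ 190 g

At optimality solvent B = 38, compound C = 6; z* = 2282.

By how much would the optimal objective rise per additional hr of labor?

Check each constraint at x*: feedstock 150/150 (tight); labor 176/176 (tight); cooling 94/99 (slack 5); catalyst 182/190 (slack 8).
By complementary slackness, y = 0 for the non-binding constraints.
Dual feasibility on the basic columns requires 3·y_feedstock + 4·y_labor = 49, 6·y_feedstock + 4·y_labor = 70.
This yields shadow prices y_feedstock = 7, y_labor = 7.
Shadow price of labor = 7.

7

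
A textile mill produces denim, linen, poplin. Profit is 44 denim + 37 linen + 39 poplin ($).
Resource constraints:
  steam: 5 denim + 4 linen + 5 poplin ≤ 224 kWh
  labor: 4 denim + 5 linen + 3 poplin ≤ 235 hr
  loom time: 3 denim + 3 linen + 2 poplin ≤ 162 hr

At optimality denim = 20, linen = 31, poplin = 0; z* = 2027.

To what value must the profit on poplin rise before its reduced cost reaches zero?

43

At the optimum: steam uses 224 of 224 (binding); labor uses 235 of 235 (binding); loom time uses 153 of 162 (slack = 9).
By complementary slackness, y = 0 for the non-binding constraint.
The binding rows give the dual system: 5·y_steam + 4·y_labor = 44 and 4·y_steam + 5·y_labor = 37.
→ y_steam = 8 and y_labor = 1.
poplin enters the basis when its profit ≥ yᵀa₃ = 8·5 + 1·3 = 43.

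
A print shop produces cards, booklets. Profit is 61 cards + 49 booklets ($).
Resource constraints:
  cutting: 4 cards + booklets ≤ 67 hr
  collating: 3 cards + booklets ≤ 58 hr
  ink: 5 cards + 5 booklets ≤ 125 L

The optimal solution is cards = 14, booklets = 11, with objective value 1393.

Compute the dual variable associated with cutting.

At the optimum: cutting uses 67 of 67 (binding); collating uses 53 of 58 (slack = 5); ink uses 125 of 125 (binding).
Since collating is not tight, its dual is 0.
From A_Bᵀ y = c: 4·y_cutting + 5·y_ink = 61; 1·y_cutting + 5·y_ink = 49.
Solving: y_cutting = 4, y_ink = 9.
Shadow price of cutting = 4.

4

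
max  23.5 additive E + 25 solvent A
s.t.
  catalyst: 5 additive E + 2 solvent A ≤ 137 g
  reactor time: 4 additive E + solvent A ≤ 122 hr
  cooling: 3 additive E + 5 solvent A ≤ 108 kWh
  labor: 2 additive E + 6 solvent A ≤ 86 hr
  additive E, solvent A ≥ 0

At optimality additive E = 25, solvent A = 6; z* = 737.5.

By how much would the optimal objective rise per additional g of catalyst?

Binding: catalyst and labor. Non-binding: reactor time (16 unused), cooling (3 unused).
Slack constraints have shadow price 0 (complementary slackness).
The binding rows give the dual system: 5·y_catalyst + 2·y_labor = 23.5 and 2·y_catalyst + 6·y_labor = 25.
This yields shadow prices y_catalyst = 3.5, y_labor = 3.
Shadow price of catalyst = 3.5.

3.5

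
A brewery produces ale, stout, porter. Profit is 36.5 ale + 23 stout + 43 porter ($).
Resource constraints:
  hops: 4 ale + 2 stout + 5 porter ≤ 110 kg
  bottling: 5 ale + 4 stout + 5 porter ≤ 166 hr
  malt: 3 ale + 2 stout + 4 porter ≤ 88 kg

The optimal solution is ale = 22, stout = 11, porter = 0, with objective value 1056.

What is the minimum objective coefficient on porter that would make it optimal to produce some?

Binding: hops and malt. Non-binding: bottling (12 unused).
Since bottling is not tight, its dual is 0.
The binding rows give the dual system: 4·y_hops + 3·y_malt = 36.5 and 2·y_hops + 2·y_malt = 23.
Solving: y_hops = 2, y_malt = 9.5.
porter enters the basis when its profit ≥ yᵀa₃ = 2·5 + 9.5·4 = 48.

48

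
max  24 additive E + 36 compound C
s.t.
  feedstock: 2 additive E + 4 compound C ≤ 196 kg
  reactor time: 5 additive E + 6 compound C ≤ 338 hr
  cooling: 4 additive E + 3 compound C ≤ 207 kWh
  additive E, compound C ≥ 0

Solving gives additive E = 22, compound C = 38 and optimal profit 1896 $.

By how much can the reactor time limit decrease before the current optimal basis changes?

Binding constraints: feedstock, reactor time. The basis is B = [[2,4],[5,6]] with det -8.
Per unit decrease in reactor time, x* moves by d = (-0.5, 0.25).
The basis stays optimal until additive E reaches 0; allowable decrease = 44 hr.

44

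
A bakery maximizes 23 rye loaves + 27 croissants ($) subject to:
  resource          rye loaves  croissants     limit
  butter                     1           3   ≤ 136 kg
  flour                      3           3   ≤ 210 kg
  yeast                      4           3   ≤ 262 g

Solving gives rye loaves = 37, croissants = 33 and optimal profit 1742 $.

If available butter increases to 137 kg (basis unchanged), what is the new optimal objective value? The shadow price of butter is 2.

1744

Δb = 1, so new z* = 1742 + (2)·(1) = 1742 + 2 = 1744.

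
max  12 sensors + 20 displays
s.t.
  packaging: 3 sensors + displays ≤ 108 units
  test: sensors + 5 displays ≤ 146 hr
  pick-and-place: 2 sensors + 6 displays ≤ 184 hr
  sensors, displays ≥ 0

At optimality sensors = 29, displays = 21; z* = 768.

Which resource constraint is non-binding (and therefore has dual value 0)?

test

packaging: 108/108 (binding)
test: 134/146 (slack 12)
pick-and-place: 184/184 (binding)
By complementary slackness, a constraint with positive slack has shadow price 0 → test.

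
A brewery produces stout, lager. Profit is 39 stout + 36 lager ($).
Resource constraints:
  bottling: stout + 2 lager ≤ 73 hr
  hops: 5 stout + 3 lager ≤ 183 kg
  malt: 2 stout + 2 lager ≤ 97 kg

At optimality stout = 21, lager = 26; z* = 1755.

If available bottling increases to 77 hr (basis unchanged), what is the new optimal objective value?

1791

Check each constraint at x*: bottling 73/73 (tight); hops 183/183 (tight); malt 94/97 (slack 3).
Since malt is not tight, its dual is 0.
The binding rows give the dual system: 1·y_bottling + 5·y_hops = 39 and 2·y_bottling + 3·y_hops = 36.
This yields shadow prices y_bottling = 9, y_hops = 6.
Δz = y_bottling·Δb = 9 × (4) = 36, so new z* = 1755 + 36 = 1791.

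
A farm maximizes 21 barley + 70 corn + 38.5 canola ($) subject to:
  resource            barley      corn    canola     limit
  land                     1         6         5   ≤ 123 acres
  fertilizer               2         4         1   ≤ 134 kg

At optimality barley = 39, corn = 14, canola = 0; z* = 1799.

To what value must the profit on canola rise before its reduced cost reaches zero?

Both land and fertilizer are binding at x*.
Dual feasibility on the basic columns requires 1·y_land + 2·y_fertilizer = 21, 6·y_land + 4·y_fertilizer = 70.
This yields shadow prices y_land = 7, y_fertilizer = 7.
canola enters the basis when its profit ≥ yᵀa₃ = 7·5 + 7·1 = 42.

42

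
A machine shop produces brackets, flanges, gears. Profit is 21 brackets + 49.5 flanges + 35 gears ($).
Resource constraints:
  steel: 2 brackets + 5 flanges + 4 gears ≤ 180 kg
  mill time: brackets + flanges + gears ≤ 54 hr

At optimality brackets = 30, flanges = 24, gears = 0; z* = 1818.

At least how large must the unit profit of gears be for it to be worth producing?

40

Both steel and mill time are binding at x*.
Dual feasibility on the basic columns requires 2·y_steel + 1·y_mill time = 21, 5·y_steel + 1·y_mill time = 49.5.
→ y_steel = 9.5 and y_mill time = 2.
gears enters the basis when its profit ≥ yᵀa₃ = 9.5·4 + 2·1 = 40.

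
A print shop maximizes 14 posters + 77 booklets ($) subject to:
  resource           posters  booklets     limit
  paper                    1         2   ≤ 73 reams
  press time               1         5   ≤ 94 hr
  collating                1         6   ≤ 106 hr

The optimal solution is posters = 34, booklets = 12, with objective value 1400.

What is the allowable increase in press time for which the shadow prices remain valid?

3.75

Binding constraints: press time, collating. The basis is B = [[1,5],[1,6]] with det 1.
Per unit increase in press time, x* moves by d = (6, -1).
The basis stays optimal until paper becomes binding; allowable increase = 3.75 hr.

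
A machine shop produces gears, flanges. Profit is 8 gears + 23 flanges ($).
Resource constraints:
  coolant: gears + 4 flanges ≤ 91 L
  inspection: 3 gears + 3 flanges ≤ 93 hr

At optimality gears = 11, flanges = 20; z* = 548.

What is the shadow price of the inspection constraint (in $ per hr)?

1

Both coolant and inspection are binding at x*.
Dual feasibility on the basic columns requires 1·y_coolant + 3·y_inspection = 8, 4·y_coolant + 3·y_inspection = 23.
Solving: y_coolant = 5, y_inspection = 1.
Shadow price of inspection = 1.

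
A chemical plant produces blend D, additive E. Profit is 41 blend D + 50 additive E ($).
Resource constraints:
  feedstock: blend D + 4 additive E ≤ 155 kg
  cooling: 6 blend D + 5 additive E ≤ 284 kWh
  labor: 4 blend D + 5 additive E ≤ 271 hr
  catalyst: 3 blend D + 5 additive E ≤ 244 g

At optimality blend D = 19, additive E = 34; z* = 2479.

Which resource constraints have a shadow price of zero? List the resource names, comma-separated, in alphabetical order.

catalyst, labor

feedstock: 155/155 (binding)
cooling: 284/284 (binding)
labor: 246/271 (slack 25)
catalyst: 227/244 (slack 17)
By complementary slackness, a constraint with positive slack has shadow price 0 → catalyst, labor.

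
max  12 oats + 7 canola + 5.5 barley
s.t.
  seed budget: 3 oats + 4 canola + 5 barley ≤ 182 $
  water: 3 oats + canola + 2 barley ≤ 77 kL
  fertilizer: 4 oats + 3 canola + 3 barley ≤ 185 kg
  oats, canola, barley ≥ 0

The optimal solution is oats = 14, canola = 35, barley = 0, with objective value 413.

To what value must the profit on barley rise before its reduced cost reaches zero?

11

At the optimum: seed budget uses 182 of 182 (binding); water uses 77 of 77 (binding); fertilizer uses 161 of 185 (slack = 24).
Since fertilizer is not tight, its dual is 0.
The binding rows give the dual system: 3·y_seed budget + 3·y_water = 12 and 4·y_seed budget + 1·y_water = 7.
Solving: y_seed budget = 1, y_water = 3.
barley enters the basis when its profit ≥ yᵀa₃ = 1·5 + 3·2 = 11.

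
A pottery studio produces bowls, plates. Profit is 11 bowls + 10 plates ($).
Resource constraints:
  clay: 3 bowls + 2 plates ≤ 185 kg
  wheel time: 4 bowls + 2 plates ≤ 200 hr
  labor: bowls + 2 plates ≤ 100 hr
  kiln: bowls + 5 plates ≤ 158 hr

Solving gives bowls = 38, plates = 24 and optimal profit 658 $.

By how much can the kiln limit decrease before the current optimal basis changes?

Binding constraints: wheel time, kiln. The basis is B = [[4,2],[1,5]] with det 18.
Per unit decrease in kiln, x* moves by d = (0.1111, -0.2222).
The basis stays optimal until plates reaches 0; allowable decrease = 108 hr.

108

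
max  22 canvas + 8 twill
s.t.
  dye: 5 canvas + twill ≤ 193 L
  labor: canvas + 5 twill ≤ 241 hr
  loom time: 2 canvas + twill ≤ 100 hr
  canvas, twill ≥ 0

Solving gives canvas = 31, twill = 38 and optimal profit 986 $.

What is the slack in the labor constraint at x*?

20

labor used = 1·31 + 5·38 = 221; slack = 241 − 221 = 20.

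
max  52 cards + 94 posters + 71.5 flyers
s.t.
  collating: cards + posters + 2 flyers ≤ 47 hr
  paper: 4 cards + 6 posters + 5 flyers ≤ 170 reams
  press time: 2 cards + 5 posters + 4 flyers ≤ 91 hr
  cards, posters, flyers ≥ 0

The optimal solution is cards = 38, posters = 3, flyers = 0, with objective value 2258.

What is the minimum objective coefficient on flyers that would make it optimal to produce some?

77

Binding: paper and press time. Non-binding: collating (6 unused).
Slack constraints have shadow price 0 (complementary slackness).
The binding rows give the dual system: 4·y_paper + 2·y_press time = 52 and 6·y_paper + 5·y_press time = 94.
→ y_paper = 9 and y_press time = 8.
flyers enters the basis when its profit ≥ yᵀa₃ = 9·5 + 8·4 = 77.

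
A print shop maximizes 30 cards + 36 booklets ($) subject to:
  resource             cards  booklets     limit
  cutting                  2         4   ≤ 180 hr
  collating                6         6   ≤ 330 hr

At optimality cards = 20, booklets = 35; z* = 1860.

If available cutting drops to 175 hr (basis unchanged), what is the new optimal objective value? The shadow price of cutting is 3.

1845

Δb = -5, so new z* = 1860 + (3)·(-5) = 1860 − 15 = 1845.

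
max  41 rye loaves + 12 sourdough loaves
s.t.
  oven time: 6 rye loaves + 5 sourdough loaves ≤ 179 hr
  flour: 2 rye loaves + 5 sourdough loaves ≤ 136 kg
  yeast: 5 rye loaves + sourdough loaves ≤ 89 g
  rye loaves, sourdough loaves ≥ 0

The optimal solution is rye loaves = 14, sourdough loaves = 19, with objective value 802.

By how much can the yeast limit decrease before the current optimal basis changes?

12.35

Binding constraints: oven time, yeast. The basis is B = [[6,5],[5,1]] with det -19.
Per unit decrease in yeast, x* moves by d = (-0.2632, 0.3158).
The basis stays optimal until flour becomes binding; allowable decrease = 12.35 g.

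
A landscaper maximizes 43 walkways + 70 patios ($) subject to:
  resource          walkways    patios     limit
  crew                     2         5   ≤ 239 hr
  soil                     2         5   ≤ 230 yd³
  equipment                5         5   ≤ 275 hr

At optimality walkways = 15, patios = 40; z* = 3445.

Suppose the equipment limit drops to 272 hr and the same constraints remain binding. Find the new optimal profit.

Binding: soil and equipment. Non-binding: crew (9 unused).
By complementary slackness, y = 0 for the non-binding constraint.
Dual feasibility on the basic columns requires 2·y_soil + 5·y_equipment = 43, 5·y_soil + 5·y_equipment = 70.
Solving: y_soil = 9, y_equipment = 5.
Δz = y_equipment·Δb = 5 × (-3) = -15, so new z* = 3445 − 15 = 3430.

3430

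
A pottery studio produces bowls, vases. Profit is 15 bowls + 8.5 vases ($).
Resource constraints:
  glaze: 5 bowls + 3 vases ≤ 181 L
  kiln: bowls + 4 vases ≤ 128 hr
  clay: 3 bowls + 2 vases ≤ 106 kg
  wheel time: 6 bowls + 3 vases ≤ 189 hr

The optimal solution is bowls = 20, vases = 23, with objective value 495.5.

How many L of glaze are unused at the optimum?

12

glaze used = 5·20 + 3·23 = 169; slack = 181 − 169 = 12.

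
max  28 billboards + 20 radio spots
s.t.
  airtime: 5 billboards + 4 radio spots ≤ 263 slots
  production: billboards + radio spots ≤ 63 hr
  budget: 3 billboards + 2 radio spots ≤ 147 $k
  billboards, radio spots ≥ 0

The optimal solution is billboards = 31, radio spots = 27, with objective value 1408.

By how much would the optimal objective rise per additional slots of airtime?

2

Binding: airtime and budget. Non-binding: production (5 unused).
By complementary slackness, y = 0 for the non-binding constraint.
From A_Bᵀ y = c: 5·y_airtime + 3·y_budget = 28; 4·y_airtime + 2·y_budget = 20.
This yields shadow prices y_airtime = 2, y_budget = 6.
Shadow price of airtime = 2.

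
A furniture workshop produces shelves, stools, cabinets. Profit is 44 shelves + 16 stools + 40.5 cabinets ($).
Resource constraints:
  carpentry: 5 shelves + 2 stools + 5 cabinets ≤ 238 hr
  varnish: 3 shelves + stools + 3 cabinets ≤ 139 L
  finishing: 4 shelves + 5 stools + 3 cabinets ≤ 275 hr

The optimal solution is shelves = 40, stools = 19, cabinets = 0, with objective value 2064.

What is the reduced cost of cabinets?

-3.5

Check each constraint at x*: carpentry 238/238 (tight); varnish 139/139 (tight); finishing 255/275 (slack 20).
Since finishing is not tight, its dual is 0.
From A_Bᵀ y = c: 5·y_carpentry + 3·y_varnish = 44; 2·y_carpentry + 1·y_varnish = 16.
→ y_carpentry = 4 and y_varnish = 8.
Reduced cost of cabinets: c₃ − yᵀa₃ = 40.5 − (4·5 + 8·3) = 40.5 − 44 = -3.5.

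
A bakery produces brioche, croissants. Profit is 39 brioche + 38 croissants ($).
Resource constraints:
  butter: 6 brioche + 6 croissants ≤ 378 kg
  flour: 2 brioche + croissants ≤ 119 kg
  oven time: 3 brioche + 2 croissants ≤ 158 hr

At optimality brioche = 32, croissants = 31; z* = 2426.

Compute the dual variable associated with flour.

0

At the optimum: butter uses 378 of 378 (binding); flour uses 95 of 119 (slack = 24); oven time uses 158 of 158 (binding).
Slack constraints have shadow price 0 (complementary slackness).
Dual feasibility on the basic columns requires 6·y_butter + 3·y_oven time = 39, 6·y_butter + 2·y_oven time = 38.
Solving: y_butter = 6, y_oven time = 1.
Shadow price of flour = 0.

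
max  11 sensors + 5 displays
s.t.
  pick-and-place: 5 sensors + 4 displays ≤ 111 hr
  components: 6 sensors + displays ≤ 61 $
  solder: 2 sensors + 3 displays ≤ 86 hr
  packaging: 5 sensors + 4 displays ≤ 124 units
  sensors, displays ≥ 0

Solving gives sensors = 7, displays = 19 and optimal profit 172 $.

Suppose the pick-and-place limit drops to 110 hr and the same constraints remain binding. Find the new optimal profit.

At the optimum: pick-and-place uses 111 of 111 (binding); components uses 61 of 61 (binding); solder uses 71 of 86 (slack = 15); packaging uses 111 of 124 (slack = 13).
Slack constraints have shadow price 0 (complementary slackness).
The binding rows give the dual system: 5·y_pick-and-place + 6·y_components = 11 and 4·y_pick-and-place + 1·y_components = 5.
This yields shadow prices y_pick-and-place = 1, y_components = 1.
Δz = y_pick-and-place·Δb = 1 × (-1) = -1, so new z* = 172 − 1 = 171.

171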